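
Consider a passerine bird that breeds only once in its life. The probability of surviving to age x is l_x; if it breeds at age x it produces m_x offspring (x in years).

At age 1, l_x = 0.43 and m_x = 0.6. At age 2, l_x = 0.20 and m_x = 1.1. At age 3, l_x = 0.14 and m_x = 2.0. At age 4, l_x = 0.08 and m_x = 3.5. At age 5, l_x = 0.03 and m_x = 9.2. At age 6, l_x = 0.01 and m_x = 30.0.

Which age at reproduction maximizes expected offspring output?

6

Expected offspring if breeding at age x = l_x × m_x:
  age 1: 0.43 × 0.6 = 0.258
  age 2: 0.20 × 1.1 = 0.220
  age 3: 0.14 × 2.0 = 0.280
  age 4: 0.08 × 3.5 = 0.280
  age 5: 0.03 × 9.2 = 0.276
  age 6: 0.01 × 30.0 = 0.300
Maximum at age 6 (0.300).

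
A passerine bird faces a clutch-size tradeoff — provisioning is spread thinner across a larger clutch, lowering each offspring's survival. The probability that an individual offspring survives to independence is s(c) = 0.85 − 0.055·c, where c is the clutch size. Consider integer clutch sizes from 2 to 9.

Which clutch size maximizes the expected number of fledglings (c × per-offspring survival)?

8

Expected fledglings = c × s(c):
  c=2: 2 × 0.740 = 1.480
  c=3: 3 × 0.685 = 2.055
  c=4: 4 × 0.630 = 2.520
  c=5: 5 × 0.575 = 2.875
  c=6: 6 × 0.520 = 3.120
  c=7: 7 × 0.465 = 3.255
  c=8: 8 × 0.410 = 3.280
  c=9: 9 × 0.355 = 3.195
Maximum at c = 8 (3.280 fledglings).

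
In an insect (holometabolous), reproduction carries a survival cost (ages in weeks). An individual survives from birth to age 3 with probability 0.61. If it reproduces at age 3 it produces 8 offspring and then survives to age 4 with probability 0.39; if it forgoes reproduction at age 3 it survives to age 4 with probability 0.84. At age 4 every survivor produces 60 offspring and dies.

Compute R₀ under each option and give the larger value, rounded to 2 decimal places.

breed at age 3: R₀ = 0.61 × (8 + 0.39 × 60) = 0.61 × 31.4000 = 19.1540
delay to age 4: R₀ = 0.61 × (0.84 × 60) = 0.61 × 50.4000 = 30.7440
Higher: delay to age 4 (30.7440).

30.74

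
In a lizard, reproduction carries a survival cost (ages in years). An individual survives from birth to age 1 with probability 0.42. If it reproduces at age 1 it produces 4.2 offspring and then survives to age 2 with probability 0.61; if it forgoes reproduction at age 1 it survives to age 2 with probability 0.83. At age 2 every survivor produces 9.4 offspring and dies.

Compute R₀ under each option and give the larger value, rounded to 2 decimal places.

breed at age 1: R₀ = 0.42 × (4.2 + 0.61 × 9.4) = 0.42 × 9.9340 = 4.1723
delay to age 2: R₀ = 0.42 × (0.83 × 9.4) = 0.42 × 7.8020 = 3.2768
Higher: breed at age 1 (4.1723).

4.17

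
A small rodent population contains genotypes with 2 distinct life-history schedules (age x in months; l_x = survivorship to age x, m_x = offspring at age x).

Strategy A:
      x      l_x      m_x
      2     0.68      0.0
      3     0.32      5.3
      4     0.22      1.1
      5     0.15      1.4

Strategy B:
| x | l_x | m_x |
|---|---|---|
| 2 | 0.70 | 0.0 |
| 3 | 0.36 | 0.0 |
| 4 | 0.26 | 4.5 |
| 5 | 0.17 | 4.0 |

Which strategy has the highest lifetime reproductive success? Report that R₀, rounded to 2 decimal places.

Strategy A: R₀ = 0.68×0.0 + 0.32×5.3 + 0.22×1.1 + 0.15×1.4 = 2.1480
Strategy B: R₀ = 0.70×0.0 + 0.36×0.0 + 0.26×4.5 + 0.17×4.0 = 1.8500
Highest R₀: strategy A with 2.1480.

2.15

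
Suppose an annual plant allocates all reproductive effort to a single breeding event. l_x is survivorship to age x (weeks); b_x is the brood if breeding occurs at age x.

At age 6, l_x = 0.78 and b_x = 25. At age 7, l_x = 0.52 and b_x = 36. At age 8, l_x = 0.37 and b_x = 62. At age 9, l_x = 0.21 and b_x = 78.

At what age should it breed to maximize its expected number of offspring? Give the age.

8

Expected offspring if breeding at age x = l_x × b_x:
  age 6: 0.78 × 25 = 19.500
  age 7: 0.52 × 36 = 18.720
  age 8: 0.37 × 62 = 22.940
  age 9: 0.21 × 78 = 16.380
Maximum at age 8 (22.940).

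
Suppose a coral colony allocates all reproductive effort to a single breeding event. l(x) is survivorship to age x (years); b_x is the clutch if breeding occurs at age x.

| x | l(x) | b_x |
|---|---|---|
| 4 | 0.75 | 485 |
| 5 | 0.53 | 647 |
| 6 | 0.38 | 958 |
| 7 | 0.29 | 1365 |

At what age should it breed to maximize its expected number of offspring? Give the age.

Expected offspring if breeding at age x = l(x) × b_x:
  age 4: 0.75 × 485 = 363.750
  age 5: 0.53 × 647 = 342.910
  age 6: 0.38 × 958 = 364.040
  age 7: 0.29 × 1365 = 395.850
Maximum at age 7 (395.850).

7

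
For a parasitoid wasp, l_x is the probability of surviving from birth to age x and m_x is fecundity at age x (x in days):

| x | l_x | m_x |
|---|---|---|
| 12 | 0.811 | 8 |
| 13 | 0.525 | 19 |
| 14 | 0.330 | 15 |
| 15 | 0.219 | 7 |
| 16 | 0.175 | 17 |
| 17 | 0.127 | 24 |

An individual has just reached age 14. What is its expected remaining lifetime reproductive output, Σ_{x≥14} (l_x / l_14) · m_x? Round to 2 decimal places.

37.90

l_14 = 0.330. Conditional survival from age 14 to x is l_x / l_14.
  x=14: (0.330/0.330) × 15 = 15.0000
  x=15: (0.219/0.330) × 7 = 4.6455
  x=16: (0.175/0.330) × 17 = 9.0152
  x=17: (0.127/0.330) × 24 = 9.2364
Sum = 15.0000 + 4.6455 + 9.0152 + 9.2364 = 37.8970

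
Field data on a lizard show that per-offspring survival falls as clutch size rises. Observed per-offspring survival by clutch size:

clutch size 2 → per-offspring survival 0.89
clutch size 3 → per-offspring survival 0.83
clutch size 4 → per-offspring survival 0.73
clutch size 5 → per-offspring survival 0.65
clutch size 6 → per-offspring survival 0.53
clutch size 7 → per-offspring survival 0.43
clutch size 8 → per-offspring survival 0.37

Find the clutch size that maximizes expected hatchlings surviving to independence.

Expected hatchlings surviving to independence = c × s(c):
  c=2: 2 × 0.89 = 1.780
  c=3: 3 × 0.83 = 2.490
  c=4: 4 × 0.73 = 2.920
  c=5: 5 × 0.65 = 3.250
  c=6: 6 × 0.53 = 3.180
  c=7: 7 × 0.43 = 3.010
  c=8: 8 × 0.37 = 2.960
Maximum at c = 5 (3.250 hatchlings surviving to independence).

5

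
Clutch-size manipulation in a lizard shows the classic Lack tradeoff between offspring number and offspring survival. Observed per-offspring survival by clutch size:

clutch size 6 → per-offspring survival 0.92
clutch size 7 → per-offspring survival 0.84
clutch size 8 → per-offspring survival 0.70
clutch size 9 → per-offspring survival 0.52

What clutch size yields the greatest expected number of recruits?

Expected recruits = c × s(c):
  c=6: 6 × 0.92 = 5.520
  c=7: 7 × 0.84 = 5.880
  c=8: 8 × 0.70 = 5.600
  c=9: 9 × 0.52 = 4.680
Maximum at c = 7 (5.880 recruits).

7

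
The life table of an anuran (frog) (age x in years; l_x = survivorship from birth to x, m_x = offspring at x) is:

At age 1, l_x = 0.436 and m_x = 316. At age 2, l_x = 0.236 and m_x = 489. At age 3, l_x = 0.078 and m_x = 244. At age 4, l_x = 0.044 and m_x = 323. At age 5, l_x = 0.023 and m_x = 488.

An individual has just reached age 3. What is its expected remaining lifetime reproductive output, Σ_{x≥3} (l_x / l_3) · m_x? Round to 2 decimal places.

570.10

l_3 = 0.078. Conditional survival from age 3 to x is l_x / l_3.
  x=3: (0.078/0.078) × 244 = 244.0000
  x=4: (0.044/0.078) × 323 = 182.2051
  x=5: (0.023/0.078) × 488 = 143.8974
Sum = 244.0000 + 182.2051 + 143.8974 = 570.1026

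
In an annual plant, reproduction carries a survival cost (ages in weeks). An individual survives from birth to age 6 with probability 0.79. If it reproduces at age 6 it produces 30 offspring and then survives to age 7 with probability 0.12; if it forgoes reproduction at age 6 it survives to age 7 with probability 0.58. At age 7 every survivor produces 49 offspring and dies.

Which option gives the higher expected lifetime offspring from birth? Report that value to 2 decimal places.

28.35

breed at age 6: R₀ = 0.79 × (30 + 0.12 × 49) = 0.79 × 35.8800 = 28.3452
delay to age 7: R₀ = 0.79 × (0.58 × 49) = 0.79 × 28.4200 = 22.4518
Higher: breed at age 6 (28.3452).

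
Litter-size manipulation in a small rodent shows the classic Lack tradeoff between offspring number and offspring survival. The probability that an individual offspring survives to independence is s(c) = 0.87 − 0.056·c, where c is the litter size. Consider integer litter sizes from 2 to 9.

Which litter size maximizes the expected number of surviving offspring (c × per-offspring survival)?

8

Expected surviving offspring = c × s(c):
  c=2: 2 × 0.758 = 1.516
  c=3: 3 × 0.702 = 2.106
  c=4: 4 × 0.646 = 2.584
  c=5: 5 × 0.590 = 2.950
  c=6: 6 × 0.534 = 3.204
  c=7: 7 × 0.478 = 3.346
  c=8: 8 × 0.422 = 3.376
  c=9: 9 × 0.366 = 3.294
Maximum at c = 8 (3.376 surviving offspring).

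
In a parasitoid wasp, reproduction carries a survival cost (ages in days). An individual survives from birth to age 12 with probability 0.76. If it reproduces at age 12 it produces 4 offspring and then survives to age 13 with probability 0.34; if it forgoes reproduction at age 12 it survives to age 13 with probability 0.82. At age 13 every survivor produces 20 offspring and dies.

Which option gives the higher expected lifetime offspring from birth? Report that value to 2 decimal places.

breed at age 12: R₀ = 0.76 × (4 + 0.34 × 20) = 0.76 × 10.8000 = 8.2080
delay to age 13: R₀ = 0.76 × (0.82 × 20) = 0.76 × 16.4000 = 12.4640
Higher: delay to age 13 (12.4640).

12.46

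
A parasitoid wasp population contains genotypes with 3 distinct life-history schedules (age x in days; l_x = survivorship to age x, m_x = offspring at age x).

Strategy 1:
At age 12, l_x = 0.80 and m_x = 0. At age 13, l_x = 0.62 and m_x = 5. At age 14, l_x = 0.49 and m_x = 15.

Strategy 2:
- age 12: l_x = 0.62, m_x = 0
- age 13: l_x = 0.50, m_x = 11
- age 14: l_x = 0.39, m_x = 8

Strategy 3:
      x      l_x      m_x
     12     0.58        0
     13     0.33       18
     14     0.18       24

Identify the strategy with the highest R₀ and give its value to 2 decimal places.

10.45

Strategy 1: R₀ = 0.80×0 + 0.62×5 + 0.49×15 = 10.4500
Strategy 2: R₀ = 0.62×0 + 0.50×11 + 0.39×8 = 8.6200
Strategy 3: R₀ = 0.58×0 + 0.33×18 + 0.18×24 = 10.2600
Highest R₀: strategy 1 with 10.4500.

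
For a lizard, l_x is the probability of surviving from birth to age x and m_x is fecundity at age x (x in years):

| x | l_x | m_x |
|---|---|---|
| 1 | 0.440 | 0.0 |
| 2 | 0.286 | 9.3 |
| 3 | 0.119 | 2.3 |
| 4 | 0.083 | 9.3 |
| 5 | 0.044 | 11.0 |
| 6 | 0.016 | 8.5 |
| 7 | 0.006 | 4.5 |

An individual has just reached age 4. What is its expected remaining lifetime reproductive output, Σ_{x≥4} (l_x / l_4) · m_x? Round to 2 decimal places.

l_4 = 0.083. Conditional survival from age 4 to x is l_x / l_4.
  x=4: (0.083/0.083) × 9.3 = 9.3000
  x=5: (0.044/0.083) × 11.0 = 5.8313
  x=6: (0.016/0.083) × 8.5 = 1.6386
  x=7: (0.006/0.083) × 4.5 = 0.3253
Sum = 9.3000 + 5.8313 + 1.6386 + 0.3253 = 17.0952

17.10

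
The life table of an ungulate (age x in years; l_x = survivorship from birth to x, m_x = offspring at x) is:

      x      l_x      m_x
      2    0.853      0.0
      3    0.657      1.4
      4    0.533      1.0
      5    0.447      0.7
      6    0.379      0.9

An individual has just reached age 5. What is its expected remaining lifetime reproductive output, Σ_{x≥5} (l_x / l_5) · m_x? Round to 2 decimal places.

l_5 = 0.447. Conditional survival from age 5 to x is l_x / l_5.
  x=5: (0.447/0.447) × 0.7 = 0.7000
  x=6: (0.379/0.447) × 0.9 = 0.7631
Sum = 0.7000 + 0.7631 = 1.4631

1.46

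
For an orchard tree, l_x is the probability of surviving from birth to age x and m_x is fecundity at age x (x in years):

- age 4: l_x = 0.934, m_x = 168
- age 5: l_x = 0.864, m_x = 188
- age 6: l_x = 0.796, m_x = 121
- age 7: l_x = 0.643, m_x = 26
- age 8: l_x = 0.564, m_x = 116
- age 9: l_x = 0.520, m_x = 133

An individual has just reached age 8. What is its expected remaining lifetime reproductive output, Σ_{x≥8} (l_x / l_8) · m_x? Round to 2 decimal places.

238.62

l_8 = 0.564. Conditional survival from age 8 to x is l_x / l_8.
  x=8: (0.564/0.564) × 116 = 116.0000
  x=9: (0.520/0.564) × 133 = 122.6241
Sum = 116.0000 + 122.6241 = 238.6241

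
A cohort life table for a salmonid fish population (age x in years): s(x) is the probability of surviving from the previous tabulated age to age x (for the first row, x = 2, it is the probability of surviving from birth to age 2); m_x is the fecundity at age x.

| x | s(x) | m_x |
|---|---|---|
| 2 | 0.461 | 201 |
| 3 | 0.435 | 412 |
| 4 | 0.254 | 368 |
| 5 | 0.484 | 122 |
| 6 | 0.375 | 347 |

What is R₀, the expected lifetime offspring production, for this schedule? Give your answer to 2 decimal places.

200.24

Survivorship from birth: l_x = s_2·s_3·…·s_x.
  l_2 = 0.46100
  l_3 = 0.20054
  l_4 = 0.05094
  l_5 = 0.02465
  l_6 = 0.00924
R₀ = Σ l_x m_x:
  age 2: 0.46100 × 201 = 92.6610
  age 3: 0.20054 × 412 = 82.6225
  age 4: 0.05094 × 368 = 18.7459
  age 5: 0.02465 × 122 = 3.0073
  age 6: 0.00924 × 347 = 3.2063
R₀ = 92.6610 + 82.6225 + 18.7459 + 3.0073 + 3.2063 = 200.2430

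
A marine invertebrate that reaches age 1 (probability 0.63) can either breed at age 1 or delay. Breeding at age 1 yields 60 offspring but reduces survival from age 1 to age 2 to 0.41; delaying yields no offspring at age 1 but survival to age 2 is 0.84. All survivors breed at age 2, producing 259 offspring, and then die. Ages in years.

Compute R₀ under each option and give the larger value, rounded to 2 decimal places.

137.06

breed at age 1: R₀ = 0.63 × (60 + 0.41 × 259) = 0.63 × 166.1900 = 104.6997
delay to age 2: R₀ = 0.63 × (0.84 × 259) = 0.63 × 217.5600 = 137.0628
Higher: delay to age 2 (137.0628).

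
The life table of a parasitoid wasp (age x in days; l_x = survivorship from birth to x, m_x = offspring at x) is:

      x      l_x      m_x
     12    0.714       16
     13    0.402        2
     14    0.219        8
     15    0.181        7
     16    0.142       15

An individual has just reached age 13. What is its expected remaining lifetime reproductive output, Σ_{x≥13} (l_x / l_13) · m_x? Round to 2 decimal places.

14.81

l_13 = 0.402. Conditional survival from age 13 to x is l_x / l_13.
  x=13: (0.402/0.402) × 2 = 2.0000
  x=14: (0.219/0.402) × 8 = 4.3582
  x=15: (0.181/0.402) × 7 = 3.1517
  x=16: (0.142/0.402) × 15 = 5.2985
Sum = 2.0000 + 4.3582 + 3.1517 + 5.2985 = 14.8085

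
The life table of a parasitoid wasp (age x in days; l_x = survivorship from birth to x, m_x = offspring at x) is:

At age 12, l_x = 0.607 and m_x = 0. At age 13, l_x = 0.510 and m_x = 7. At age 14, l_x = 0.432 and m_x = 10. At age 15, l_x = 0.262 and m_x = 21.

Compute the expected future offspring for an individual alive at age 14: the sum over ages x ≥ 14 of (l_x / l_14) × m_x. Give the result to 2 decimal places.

l_14 = 0.432. Conditional survival from age 14 to x is l_x / l_14.
  x=14: (0.432/0.432) × 10 = 10.0000
  x=15: (0.262/0.432) × 21 = 12.7361
Sum = 10.0000 + 12.7361 = 22.7361

22.74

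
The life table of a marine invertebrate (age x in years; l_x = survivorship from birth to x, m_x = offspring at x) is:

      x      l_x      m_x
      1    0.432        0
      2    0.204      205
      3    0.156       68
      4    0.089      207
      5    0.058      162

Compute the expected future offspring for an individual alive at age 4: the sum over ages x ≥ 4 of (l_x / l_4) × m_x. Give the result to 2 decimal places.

l_4 = 0.089. Conditional survival from age 4 to x is l_x / l_4.
  x=4: (0.089/0.089) × 207 = 207.0000
  x=5: (0.058/0.089) × 162 = 105.5730
Sum = 207.0000 + 105.5730 = 312.5730

312.57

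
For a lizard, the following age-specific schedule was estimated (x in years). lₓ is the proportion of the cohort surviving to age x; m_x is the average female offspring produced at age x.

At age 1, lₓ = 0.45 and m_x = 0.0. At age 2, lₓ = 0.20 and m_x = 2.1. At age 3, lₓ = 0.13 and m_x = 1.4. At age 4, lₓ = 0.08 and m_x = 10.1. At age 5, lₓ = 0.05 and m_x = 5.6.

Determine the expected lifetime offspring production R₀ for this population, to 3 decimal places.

1.690

R₀ = Σ lₓ m_x:
  age 1: 0.45 × 0.0 = 0.0000
  age 2: 0.20 × 2.1 = 0.4200
  age 3: 0.13 × 1.4 = 0.1820
  age 4: 0.08 × 10.1 = 0.8080
  age 5: 0.05 × 5.6 = 0.2800
R₀ = 0.0000 + 0.4200 + 0.1820 + 0.8080 + 0.2800 = 1.6900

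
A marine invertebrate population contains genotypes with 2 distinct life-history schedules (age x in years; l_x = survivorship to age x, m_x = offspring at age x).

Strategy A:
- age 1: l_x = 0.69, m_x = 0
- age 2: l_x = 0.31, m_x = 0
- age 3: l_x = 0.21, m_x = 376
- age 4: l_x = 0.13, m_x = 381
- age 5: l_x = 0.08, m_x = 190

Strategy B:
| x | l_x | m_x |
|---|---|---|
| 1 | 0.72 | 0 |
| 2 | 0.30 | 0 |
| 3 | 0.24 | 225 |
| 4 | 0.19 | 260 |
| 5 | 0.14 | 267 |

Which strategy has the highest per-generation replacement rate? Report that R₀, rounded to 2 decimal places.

Strategy A: R₀ = 0.69×0 + 0.31×0 + 0.21×376 + 0.13×381 + 0.08×190 = 143.6900
Strategy B: R₀ = 0.72×0 + 0.30×0 + 0.24×225 + 0.19×260 + 0.14×267 = 140.7800
Highest R₀: strategy A with 143.6900.

143.69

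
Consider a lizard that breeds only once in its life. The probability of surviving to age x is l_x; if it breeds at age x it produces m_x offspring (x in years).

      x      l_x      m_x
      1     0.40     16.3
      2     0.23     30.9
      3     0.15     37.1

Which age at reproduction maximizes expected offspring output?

2

Expected offspring if breeding at age x = l_x × m_x:
  age 1: 0.40 × 16.3 = 6.520
  age 2: 0.23 × 30.9 = 7.107
  age 3: 0.15 × 37.1 = 5.565
Maximum at age 2 (7.107).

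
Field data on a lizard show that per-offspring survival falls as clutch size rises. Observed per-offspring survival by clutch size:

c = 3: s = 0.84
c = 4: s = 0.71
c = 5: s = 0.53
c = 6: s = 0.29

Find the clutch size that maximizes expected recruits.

4

Expected recruits = c × s(c):
  c=3: 3 × 0.84 = 2.520
  c=4: 4 × 0.71 = 2.840
  c=5: 5 × 0.53 = 2.650
  c=6: 6 × 0.29 = 1.740
Maximum at c = 4 (2.840 recruits).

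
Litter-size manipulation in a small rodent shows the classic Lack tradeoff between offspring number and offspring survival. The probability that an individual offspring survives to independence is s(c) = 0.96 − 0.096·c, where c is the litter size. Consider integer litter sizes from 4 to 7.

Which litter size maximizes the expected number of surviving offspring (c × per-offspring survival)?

5

Expected surviving offspring = c × s(c):
  c=4: 4 × 0.576 = 2.304
  c=5: 5 × 0.480 = 2.400
  c=6: 6 × 0.384 = 2.304
  c=7: 7 × 0.288 = 2.016
Maximum at c = 5 (2.400 surviving offspring).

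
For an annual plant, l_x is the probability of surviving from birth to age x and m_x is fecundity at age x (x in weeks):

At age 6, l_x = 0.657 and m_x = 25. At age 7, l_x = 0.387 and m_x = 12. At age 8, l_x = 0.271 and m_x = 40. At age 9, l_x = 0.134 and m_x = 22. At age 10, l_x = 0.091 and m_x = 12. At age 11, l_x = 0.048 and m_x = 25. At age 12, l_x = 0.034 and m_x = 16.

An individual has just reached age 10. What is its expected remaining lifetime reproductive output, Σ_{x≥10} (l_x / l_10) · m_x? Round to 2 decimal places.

l_10 = 0.091. Conditional survival from age 10 to x is l_x / l_10.
  x=10: (0.091/0.091) × 12 = 12.0000
  x=11: (0.048/0.091) × 25 = 13.1868
  x=12: (0.034/0.091) × 16 = 5.9780
Sum = 12.0000 + 13.1868 + 5.9780 = 31.1648

31.16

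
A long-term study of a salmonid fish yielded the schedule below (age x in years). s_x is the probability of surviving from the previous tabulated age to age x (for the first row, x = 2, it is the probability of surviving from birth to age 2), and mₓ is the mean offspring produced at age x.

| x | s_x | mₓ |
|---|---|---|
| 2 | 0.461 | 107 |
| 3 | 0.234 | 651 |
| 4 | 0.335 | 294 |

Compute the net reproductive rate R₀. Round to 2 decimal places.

Survivorship from birth: l_x = s_2·s_3·…·s_x.
  l_2 = 0.46100
  l_3 = 0.10787
  l_4 = 0.03614
R₀ = Σ l_x mₓ:
  age 2: 0.46100 × 107 = 49.3270
  age 3: 0.10787 × 651 = 70.2234
  age 4: 0.03614 × 294 = 10.6252
R₀ = 49.3270 + 70.2234 + 10.6252 = 130.1755

130.18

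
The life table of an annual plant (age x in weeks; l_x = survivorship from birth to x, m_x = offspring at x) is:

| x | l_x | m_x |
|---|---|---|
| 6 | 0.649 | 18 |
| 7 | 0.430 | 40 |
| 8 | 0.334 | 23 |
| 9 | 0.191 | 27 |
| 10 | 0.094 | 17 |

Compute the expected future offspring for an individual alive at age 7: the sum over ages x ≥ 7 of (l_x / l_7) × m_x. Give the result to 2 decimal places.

73.57

l_7 = 0.430. Conditional survival from age 7 to x is l_x / l_7.
  x=7: (0.430/0.430) × 40 = 40.0000
  x=8: (0.334/0.430) × 23 = 17.8651
  x=9: (0.191/0.430) × 27 = 11.9930
  x=10: (0.094/0.430) × 17 = 3.7163
Sum = 40.0000 + 17.8651 + 11.9930 + 3.7163 = 73.5744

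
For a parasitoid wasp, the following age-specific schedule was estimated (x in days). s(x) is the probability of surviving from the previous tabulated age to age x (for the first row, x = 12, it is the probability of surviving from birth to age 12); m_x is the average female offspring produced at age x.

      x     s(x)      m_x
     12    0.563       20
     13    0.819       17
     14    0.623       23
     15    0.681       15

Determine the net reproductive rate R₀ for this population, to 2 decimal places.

Survivorship from birth: l_x = s_12·s_13·…·s_x.
  l_12 = 0.56300
  l_13 = 0.46110
  l_14 = 0.28726
  l_15 = 0.19563
R₀ = Σ l_x m_x:
  age 12: 0.56300 × 20 = 11.2600
  age 13: 0.46110 × 17 = 7.8387
  age 14: 0.28726 × 23 = 6.6070
  age 15: 0.19563 × 15 = 2.9345
R₀ = 11.2600 + 7.8387 + 6.6070 + 2.9345 = 28.6401

28.64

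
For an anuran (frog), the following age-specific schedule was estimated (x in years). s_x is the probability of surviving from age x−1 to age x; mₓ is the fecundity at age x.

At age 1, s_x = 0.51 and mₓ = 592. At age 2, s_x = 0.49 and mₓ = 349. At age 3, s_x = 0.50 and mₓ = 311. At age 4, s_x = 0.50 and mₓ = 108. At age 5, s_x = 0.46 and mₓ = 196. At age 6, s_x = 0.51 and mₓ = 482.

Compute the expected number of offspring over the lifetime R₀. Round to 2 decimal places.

Survivorship from birth: l_x = s_1·s_2·…·s_x.
  l_1 = 0.51000
  l_2 = 0.24990
  l_3 = 0.12495
  l_4 = 0.06248
  l_5 = 0.02874
  l_6 = 0.01466
R₀ = Σ l_x mₓ:
  age 1: 0.51000 × 592 = 301.9200
  age 2: 0.24990 × 349 = 87.2151
  age 3: 0.12495 × 311 = 38.8595
  age 4: 0.06248 × 108 = 6.7478
  age 5: 0.02874 × 196 = 5.6330
  age 6: 0.01466 × 482 = 7.0661
R₀ = 301.9200 + 87.2151 + 38.8595 + 6.7478 + 5.6330 + 7.0661 = 447.4416

447.44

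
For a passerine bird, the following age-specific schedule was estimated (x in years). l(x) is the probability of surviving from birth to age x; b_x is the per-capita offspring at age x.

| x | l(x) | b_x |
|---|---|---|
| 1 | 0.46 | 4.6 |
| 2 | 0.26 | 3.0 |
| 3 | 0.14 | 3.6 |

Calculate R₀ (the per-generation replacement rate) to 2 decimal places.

R₀ = Σ l(x) b_x:
  age 1: 0.46 × 4.6 = 2.1160
  age 2: 0.26 × 3.0 = 0.7800
  age 3: 0.14 × 3.6 = 0.5040
R₀ = 2.1160 + 0.7800 + 0.5040 = 3.4000

3.40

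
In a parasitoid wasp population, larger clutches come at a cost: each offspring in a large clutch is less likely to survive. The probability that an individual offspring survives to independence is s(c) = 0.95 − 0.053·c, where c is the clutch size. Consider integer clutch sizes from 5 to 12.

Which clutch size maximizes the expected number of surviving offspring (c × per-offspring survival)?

9

Expected surviving offspring = c × s(c):
  c=5: 5 × 0.685 = 3.425
  c=6: 6 × 0.632 = 3.792
  c=7: 7 × 0.579 = 4.053
  c=8: 8 × 0.526 = 4.208
  c=9: 9 × 0.473 = 4.257
  c=10: 10 × 0.420 = 4.200
  c=11: 11 × 0.367 = 4.037
  c=12: 12 × 0.314 = 3.768
Maximum at c = 9 (4.257 surviving offspring).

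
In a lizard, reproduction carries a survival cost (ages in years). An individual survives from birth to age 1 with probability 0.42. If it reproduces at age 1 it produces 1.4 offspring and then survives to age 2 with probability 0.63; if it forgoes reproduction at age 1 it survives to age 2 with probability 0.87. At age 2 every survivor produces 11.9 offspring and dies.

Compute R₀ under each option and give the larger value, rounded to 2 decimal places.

4.35

breed at age 1: R₀ = 0.42 × (1.4 + 0.63 × 11.9) = 0.42 × 8.8970 = 3.7367
delay to age 2: R₀ = 0.42 × (0.87 × 11.9) = 0.42 × 10.3530 = 4.3483
Higher: delay to age 2 (4.3483).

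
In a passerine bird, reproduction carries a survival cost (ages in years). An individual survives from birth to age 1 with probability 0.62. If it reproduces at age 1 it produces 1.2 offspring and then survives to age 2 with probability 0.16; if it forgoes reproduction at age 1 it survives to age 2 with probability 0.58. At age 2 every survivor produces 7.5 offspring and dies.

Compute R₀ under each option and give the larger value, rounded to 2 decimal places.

breed at age 1: R₀ = 0.62 × (1.2 + 0.16 × 7.5) = 0.62 × 2.4000 = 1.4880
delay to age 2: R₀ = 0.62 × (0.58 × 7.5) = 0.62 × 4.3500 = 2.6970
Higher: delay to age 2 (2.6970).

2.70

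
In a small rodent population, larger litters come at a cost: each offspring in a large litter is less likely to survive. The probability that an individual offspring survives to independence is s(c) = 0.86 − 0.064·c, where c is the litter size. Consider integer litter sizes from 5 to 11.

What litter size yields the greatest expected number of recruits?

Expected recruits = c × s(c):
  c=5: 5 × 0.540 = 2.700
  c=6: 6 × 0.476 = 2.856
  c=7: 7 × 0.412 = 2.884
  c=8: 8 × 0.348 = 2.784
  c=9: 9 × 0.284 = 2.556
  c=10: 10 × 0.220 = 2.200
  c=11: 11 × 0.156 = 1.716
Maximum at c = 7 (2.884 recruits).

7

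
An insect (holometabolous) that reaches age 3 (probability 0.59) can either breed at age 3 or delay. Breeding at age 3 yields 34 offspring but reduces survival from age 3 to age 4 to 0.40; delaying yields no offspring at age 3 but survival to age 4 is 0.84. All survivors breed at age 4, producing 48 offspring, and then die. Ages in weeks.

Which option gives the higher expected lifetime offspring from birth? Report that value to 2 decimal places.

breed at age 3: R₀ = 0.59 × (34 + 0.40 × 48) = 0.59 × 53.2000 = 31.3880
delay to age 4: R₀ = 0.59 × (0.84 × 48) = 0.59 × 40.3200 = 23.7888
Higher: breed at age 3 (31.3880).

31.39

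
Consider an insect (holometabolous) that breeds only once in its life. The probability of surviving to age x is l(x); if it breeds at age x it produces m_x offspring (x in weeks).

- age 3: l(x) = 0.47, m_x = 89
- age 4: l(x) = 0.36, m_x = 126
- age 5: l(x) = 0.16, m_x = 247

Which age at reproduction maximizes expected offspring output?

Expected offspring if breeding at age x = l(x) × m_x:
  age 3: 0.47 × 89 = 41.830
  age 4: 0.36 × 126 = 45.360
  age 5: 0.16 × 247 = 39.520
Maximum at age 4 (45.360).

4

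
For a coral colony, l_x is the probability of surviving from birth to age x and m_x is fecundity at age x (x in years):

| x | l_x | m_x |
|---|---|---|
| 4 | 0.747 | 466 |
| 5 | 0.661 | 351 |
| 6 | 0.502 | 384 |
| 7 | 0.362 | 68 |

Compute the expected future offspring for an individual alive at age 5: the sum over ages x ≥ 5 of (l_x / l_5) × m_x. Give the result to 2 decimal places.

679.87

l_5 = 0.661. Conditional survival from age 5 to x is l_x / l_5.
  x=5: (0.661/0.661) × 351 = 351.0000
  x=6: (0.502/0.661) × 384 = 291.6309
  x=7: (0.362/0.661) × 68 = 37.2405
Sum = 351.0000 + 291.6309 + 37.2405 = 679.8714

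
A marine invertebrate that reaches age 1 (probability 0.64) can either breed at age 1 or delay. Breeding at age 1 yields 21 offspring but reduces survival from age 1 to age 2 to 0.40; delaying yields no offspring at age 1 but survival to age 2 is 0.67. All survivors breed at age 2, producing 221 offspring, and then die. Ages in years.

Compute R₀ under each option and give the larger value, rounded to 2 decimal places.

breed at age 1: R₀ = 0.64 × (21 + 0.40 × 221) = 0.64 × 109.4000 = 70.0160
delay to age 2: R₀ = 0.64 × (0.67 × 221) = 0.64 × 148.0700 = 94.7648
Higher: delay to age 2 (94.7648).

94.76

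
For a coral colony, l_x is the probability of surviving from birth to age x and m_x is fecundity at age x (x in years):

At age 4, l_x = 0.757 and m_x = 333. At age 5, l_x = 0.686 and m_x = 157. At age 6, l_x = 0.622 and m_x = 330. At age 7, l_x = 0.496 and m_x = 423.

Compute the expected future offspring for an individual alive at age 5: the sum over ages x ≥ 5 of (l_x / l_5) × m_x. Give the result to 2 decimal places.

l_5 = 0.686. Conditional survival from age 5 to x is l_x / l_5.
  x=5: (0.686/0.686) × 157 = 157.0000
  x=6: (0.622/0.686) × 330 = 299.2128
  x=7: (0.496/0.686) × 423 = 305.8426
Sum = 157.0000 + 299.2128 + 305.8426 = 762.0554

762.06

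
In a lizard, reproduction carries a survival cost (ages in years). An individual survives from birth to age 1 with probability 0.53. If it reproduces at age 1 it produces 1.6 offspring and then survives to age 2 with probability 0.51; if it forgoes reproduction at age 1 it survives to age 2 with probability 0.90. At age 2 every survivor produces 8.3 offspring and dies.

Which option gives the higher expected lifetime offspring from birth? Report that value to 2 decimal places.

breed at age 1: R₀ = 0.53 × (1.6 + 0.51 × 8.3) = 0.53 × 5.8330 = 3.0915
delay to age 2: R₀ = 0.53 × (0.90 × 8.3) = 0.53 × 7.4700 = 3.9591
Higher: delay to age 2 (3.9591).

3.96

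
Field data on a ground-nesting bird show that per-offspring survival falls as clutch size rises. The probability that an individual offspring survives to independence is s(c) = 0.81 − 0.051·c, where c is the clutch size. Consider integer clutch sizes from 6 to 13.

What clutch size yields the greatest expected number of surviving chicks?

Expected surviving chicks = c × s(c):
  c=6: 6 × 0.504 = 3.024
  c=7: 7 × 0.453 = 3.171
  c=8: 8 × 0.402 = 3.216
  c=9: 9 × 0.351 = 3.159
  c=10: 10 × 0.300 = 3.000
  c=11: 11 × 0.249 = 2.739
  c=12: 12 × 0.198 = 2.376
  c=13: 13 × 0.147 = 1.911
Maximum at c = 8 (3.216 surviving chicks).

8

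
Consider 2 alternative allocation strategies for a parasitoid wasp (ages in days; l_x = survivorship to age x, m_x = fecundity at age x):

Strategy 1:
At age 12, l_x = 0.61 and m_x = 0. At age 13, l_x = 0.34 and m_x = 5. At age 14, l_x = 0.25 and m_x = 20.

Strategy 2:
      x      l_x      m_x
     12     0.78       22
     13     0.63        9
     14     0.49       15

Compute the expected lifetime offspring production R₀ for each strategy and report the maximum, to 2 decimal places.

30.18

Strategy 1: R₀ = 0.61×0 + 0.34×5 + 0.25×20 = 6.7000
Strategy 2: R₀ = 0.78×22 + 0.63×9 + 0.49×15 = 30.1800
Highest R₀: strategy 2 with 30.1800.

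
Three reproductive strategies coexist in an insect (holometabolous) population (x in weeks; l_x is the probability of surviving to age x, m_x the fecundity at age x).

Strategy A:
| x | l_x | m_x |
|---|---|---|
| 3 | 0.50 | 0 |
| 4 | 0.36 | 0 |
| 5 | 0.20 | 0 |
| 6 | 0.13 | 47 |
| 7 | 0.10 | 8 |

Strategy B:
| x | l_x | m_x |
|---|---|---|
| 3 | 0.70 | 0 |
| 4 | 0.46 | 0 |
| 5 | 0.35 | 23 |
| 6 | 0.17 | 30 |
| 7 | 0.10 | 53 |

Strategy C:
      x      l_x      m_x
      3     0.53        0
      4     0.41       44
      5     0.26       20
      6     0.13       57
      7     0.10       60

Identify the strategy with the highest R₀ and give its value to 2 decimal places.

Strategy A: R₀ = 0.50×0 + 0.36×0 + 0.20×0 + 0.13×47 + 0.10×8 = 6.9100
Strategy B: R₀ = 0.70×0 + 0.46×0 + 0.35×23 + 0.17×30 + 0.10×53 = 18.4500
Strategy C: R₀ = 0.53×0 + 0.41×44 + 0.26×20 + 0.13×57 + 0.10×60 = 36.6500
Highest R₀: strategy C with 36.6500.

36.65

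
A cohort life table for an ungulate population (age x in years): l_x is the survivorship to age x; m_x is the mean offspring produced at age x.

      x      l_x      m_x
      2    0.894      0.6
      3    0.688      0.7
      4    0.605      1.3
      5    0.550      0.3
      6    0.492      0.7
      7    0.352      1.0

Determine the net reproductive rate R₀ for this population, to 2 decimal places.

R₀ = Σ l_x m_x:
  age 2: 0.894 × 0.6 = 0.5364
  age 3: 0.688 × 0.7 = 0.4816
  age 4: 0.605 × 1.3 = 0.7865
  age 5: 0.550 × 0.3 = 0.1650
  age 6: 0.492 × 0.7 = 0.3444
  age 7: 0.352 × 1.0 = 0.3520
R₀ = 0.5364 + 0.4816 + 0.7865 + 0.1650 + 0.3444 + 0.3520 = 2.6659

2.67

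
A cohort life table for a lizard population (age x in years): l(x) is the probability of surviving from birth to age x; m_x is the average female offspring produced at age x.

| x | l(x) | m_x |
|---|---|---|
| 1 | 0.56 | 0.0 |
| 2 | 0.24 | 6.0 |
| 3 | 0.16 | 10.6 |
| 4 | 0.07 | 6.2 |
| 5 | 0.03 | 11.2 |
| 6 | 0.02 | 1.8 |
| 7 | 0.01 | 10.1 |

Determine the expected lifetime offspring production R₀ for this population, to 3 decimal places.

4.043

R₀ = Σ l(x) m_x:
  age 1: 0.56 × 0.0 = 0.0000
  age 2: 0.24 × 6.0 = 1.4400
  age 3: 0.16 × 10.6 = 1.6960
  age 4: 0.07 × 6.2 = 0.4340
  age 5: 0.03 × 11.2 = 0.3360
  age 6: 0.02 × 1.8 = 0.0360
  age 7: 0.01 × 10.1 = 0.1010
R₀ = 0.0000 + 1.4400 + 1.6960 + 0.4340 + 0.3360 + 0.0360 + 0.1010 = 4.0430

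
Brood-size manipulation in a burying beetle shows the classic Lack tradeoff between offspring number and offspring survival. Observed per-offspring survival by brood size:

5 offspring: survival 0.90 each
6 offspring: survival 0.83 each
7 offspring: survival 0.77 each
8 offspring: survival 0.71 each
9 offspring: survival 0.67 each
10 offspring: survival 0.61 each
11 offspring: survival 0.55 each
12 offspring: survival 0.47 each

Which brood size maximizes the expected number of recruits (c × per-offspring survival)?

Expected recruits = c × s(c):
  c=5: 5 × 0.90 = 4.500
  c=6: 6 × 0.83 = 4.980
  c=7: 7 × 0.77 = 5.390
  c=8: 8 × 0.71 = 5.680
  c=9: 9 × 0.67 = 6.030
  c=10: 10 × 0.61 = 6.100
  c=11: 11 × 0.55 = 6.050
  c=12: 12 × 0.47 = 5.640
Maximum at c = 10 (6.100 recruits).

10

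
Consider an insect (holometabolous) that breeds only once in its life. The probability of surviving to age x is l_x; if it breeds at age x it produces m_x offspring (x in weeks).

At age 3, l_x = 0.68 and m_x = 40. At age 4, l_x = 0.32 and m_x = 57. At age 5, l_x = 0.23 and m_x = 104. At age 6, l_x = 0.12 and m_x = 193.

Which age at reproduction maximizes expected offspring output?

Expected offspring if breeding at age x = l_x × m_x:
  age 3: 0.68 × 40 = 27.200
  age 4: 0.32 × 57 = 18.240
  age 5: 0.23 × 104 = 23.920
  age 6: 0.12 × 193 = 23.160
Maximum at age 3 (27.200).

3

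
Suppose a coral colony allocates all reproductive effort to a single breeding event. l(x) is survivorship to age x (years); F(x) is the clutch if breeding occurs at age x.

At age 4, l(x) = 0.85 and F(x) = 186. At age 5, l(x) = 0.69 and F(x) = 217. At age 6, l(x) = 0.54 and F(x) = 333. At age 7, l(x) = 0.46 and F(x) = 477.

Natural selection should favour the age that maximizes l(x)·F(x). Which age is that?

Expected offspring if breeding at age x = l(x) × F(x):
  age 4: 0.85 × 186 = 158.100
  age 5: 0.69 × 217 = 149.730
  age 6: 0.54 × 333 = 179.820
  age 7: 0.46 × 477 = 219.420
Maximum at age 7 (219.420).

7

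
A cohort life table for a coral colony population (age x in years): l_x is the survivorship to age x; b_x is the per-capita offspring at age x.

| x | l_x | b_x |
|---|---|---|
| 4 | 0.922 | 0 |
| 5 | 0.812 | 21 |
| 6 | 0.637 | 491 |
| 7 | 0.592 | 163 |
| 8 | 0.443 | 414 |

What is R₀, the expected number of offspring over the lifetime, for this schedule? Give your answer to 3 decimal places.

609.717

R₀ = Σ l_x b_x:
  age 4: 0.922 × 0 = 0.0000
  age 5: 0.812 × 21 = 17.0520
  age 6: 0.637 × 491 = 312.7670
  age 7: 0.592 × 163 = 96.4960
  age 8: 0.443 × 414 = 183.4020
R₀ = 0.0000 + 17.0520 + 312.7670 + 96.4960 + 183.4020 = 609.7170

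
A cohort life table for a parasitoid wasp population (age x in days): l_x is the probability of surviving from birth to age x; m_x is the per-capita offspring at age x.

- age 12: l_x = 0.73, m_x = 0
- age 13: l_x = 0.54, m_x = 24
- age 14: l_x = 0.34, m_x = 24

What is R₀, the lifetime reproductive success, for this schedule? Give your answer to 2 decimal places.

21.12

R₀ = Σ l_x m_x:
  age 12: 0.73 × 0 = 0.0000
  age 13: 0.54 × 24 = 12.9600
  age 14: 0.34 × 24 = 8.1600
R₀ = 0.0000 + 12.9600 + 8.1600 = 21.1200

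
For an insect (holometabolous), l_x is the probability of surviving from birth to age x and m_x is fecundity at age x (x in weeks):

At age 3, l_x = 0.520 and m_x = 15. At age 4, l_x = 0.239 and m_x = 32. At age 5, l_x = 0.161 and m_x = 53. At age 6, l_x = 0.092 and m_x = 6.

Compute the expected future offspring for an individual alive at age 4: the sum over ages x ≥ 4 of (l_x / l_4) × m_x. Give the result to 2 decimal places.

70.01

l_4 = 0.239. Conditional survival from age 4 to x is l_x / l_4.
  x=4: (0.239/0.239) × 32 = 32.0000
  x=5: (0.161/0.239) × 53 = 35.7029
  x=6: (0.092/0.239) × 6 = 2.3096
Sum = 32.0000 + 35.7029 + 2.3096 = 70.0126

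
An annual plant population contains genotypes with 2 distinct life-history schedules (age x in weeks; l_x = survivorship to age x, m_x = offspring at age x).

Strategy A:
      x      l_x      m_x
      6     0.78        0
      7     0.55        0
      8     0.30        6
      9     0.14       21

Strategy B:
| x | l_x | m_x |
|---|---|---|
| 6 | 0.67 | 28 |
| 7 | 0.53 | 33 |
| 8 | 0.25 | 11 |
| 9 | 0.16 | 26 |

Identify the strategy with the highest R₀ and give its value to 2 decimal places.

43.16

Strategy A: R₀ = 0.78×0 + 0.55×0 + 0.30×6 + 0.14×21 = 4.7400
Strategy B: R₀ = 0.67×28 + 0.53×33 + 0.25×11 + 0.16×26 = 43.1600
Highest R₀: strategy B with 43.1600.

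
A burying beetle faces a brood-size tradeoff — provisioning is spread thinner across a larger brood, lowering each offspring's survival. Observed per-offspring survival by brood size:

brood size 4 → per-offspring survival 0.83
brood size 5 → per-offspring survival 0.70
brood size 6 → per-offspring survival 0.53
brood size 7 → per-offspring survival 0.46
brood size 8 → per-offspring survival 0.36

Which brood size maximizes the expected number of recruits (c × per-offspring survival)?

5

Expected recruits = c × s(c):
  c=4: 4 × 0.83 = 3.320
  c=5: 5 × 0.70 = 3.500
  c=6: 6 × 0.53 = 3.180
  c=7: 7 × 0.46 = 3.220
  c=8: 8 × 0.36 = 2.880
Maximum at c = 5 (3.500 recruits).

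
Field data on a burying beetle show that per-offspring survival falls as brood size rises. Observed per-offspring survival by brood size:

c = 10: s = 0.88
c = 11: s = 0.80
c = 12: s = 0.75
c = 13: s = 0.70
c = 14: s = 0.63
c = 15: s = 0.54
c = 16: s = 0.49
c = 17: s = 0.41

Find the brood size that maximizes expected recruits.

13

Expected recruits = c × s(c):
  c=10: 10 × 0.88 = 8.800
  c=11: 11 × 0.80 = 8.800
  c=12: 12 × 0.75 = 9.000
  c=13: 13 × 0.70 = 9.100
  c=14: 14 × 0.63 = 8.820
  c=15: 15 × 0.54 = 8.100
  c=16: 16 × 0.49 = 7.840
  c=17: 17 × 0.41 = 6.970
Maximum at c = 13 (9.100 recruits).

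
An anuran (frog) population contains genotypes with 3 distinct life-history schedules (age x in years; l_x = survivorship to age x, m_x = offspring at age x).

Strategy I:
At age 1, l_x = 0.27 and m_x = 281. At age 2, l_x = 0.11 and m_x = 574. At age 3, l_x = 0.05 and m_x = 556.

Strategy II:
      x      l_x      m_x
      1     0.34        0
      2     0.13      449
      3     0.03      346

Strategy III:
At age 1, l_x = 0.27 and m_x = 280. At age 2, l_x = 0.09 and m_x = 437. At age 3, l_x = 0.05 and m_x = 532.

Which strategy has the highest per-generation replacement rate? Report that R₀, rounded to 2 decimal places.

166.81

Strategy I: R₀ = 0.27×281 + 0.11×574 + 0.05×556 = 166.8100
Strategy II: R₀ = 0.34×0 + 0.13×449 + 0.03×346 = 68.7500
Strategy III: R₀ = 0.27×280 + 0.09×437 + 0.05×532 = 141.5300
Highest R₀: strategy I with 166.8100.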